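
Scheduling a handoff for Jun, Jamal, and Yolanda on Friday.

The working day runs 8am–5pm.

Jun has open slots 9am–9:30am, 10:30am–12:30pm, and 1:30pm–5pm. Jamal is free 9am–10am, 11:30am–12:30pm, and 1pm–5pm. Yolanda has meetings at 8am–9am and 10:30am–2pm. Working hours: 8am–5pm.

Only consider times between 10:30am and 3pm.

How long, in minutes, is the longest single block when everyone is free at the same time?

Yolanda free within 08:00–17:00: 09:00–10:30, 14:00–17:00.
Jun ∩ Jamal: 09:00–09:30, 11:30–12:30, 13:30–17:00.
Jun ∩ Jamal ∩ Yolanda: 09:00–09:30, 14:00–17:00.
Restricted to 10:30–15:00: 14:00–15:00.
Single common window of 60 minutes.

60 minutes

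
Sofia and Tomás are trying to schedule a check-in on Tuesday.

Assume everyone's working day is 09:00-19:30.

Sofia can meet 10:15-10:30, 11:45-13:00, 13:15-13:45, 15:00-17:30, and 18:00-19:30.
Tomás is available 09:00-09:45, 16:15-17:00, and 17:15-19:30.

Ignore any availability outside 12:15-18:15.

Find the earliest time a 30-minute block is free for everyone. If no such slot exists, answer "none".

16:15

Sofia ∩ Tomás: 16:15–17:00, 17:15–17:30, 18:00–19:30.
Restricted to 12:15–18:15: 16:15–17:00, 17:15–17:30, 18:00–18:15.
Windows ≥ 30 min: 16:15–17:00.
Earliest such window starts at 16:15.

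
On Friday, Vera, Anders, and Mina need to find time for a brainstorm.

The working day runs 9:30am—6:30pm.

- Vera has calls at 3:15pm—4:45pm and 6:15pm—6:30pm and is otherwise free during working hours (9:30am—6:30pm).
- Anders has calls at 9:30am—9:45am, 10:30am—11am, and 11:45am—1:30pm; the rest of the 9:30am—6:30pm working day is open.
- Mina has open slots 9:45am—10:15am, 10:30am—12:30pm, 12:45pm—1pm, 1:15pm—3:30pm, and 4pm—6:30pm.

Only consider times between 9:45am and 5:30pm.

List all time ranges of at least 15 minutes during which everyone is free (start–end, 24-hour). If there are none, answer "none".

09:45–10:15, 11:00–11:45, 13:30–15:15, 16:45–17:30

Vera free within 09:30–18:30: 09:30–15:15, 16:45–18:15.
Anders free within 09:30–18:30: 09:45–10:30, 11:00–11:45, 13:30–18:30.
Vera ∩ Anders: 09:45–10:30, 11:00–11:45, 13:30–15:15, 16:45–18:15.
Vera ∩ Anders ∩ Mina: 09:45–10:15, 11:00–11:45, 13:30–15:15, 16:45–18:15.
Restricted to 09:45–17:30: 09:45–10:15, 11:00–11:45, 13:30–15:15, 16:45–17:30.
Windows ≥ 15 min: 09:45–10:15, 11:00–11:45, 13:30–15:15, 16:45–17:30.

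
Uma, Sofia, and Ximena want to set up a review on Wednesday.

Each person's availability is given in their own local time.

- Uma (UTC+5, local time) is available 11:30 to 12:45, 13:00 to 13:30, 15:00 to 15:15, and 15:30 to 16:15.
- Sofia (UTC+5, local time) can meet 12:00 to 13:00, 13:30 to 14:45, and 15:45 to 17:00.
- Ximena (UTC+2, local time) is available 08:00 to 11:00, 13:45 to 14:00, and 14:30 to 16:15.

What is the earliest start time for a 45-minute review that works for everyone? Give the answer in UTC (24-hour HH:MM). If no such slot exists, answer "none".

Uma → UTC: 06:30–07:45, 08:00–08:30, 10:00–10:15, 10:30–11:15.
Sofia → UTC: 07:00–08:00, 08:30–09:45, 10:45–12:00.
Ximena → UTC: 06:00–09:00, 11:45–12:00, 12:30–14:15.
Uma ∩ Sofia: 07:00–07:45, 10:45–11:15.
Uma ∩ Sofia ∩ Ximena: 07:00–07:45.
Windows ≥ 45 min: 07:00–07:45.
Earliest such window starts at 07:00.

07:00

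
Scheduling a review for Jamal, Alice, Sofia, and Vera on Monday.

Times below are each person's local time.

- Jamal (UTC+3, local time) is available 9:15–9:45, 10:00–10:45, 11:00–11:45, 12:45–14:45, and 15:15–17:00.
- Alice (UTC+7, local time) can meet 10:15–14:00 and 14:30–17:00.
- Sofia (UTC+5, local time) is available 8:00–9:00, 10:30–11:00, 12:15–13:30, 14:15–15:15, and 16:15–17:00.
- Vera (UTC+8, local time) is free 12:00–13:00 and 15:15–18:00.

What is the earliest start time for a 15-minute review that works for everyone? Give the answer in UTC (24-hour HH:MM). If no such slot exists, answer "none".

Jamal → UTC: 06:15–06:45, 07:00–07:45, 08:00–08:45, 09:45–11:45, 12:15–14:00.
Alice → UTC: 03:15–07:00, 07:30–10:00.
Sofia → UTC: 03:00–04:00, 05:30–06:00, 07:15–08:30, 09:15–10:15, 11:15–12:00.
Vera → UTC: 04:00–05:00, 07:15–10:00.
Jamal ∩ Alice: 06:15–06:45, 07:30–07:45, 08:00–08:45, 09:45–10:00.
Jamal ∩ Alice ∩ Sofia: 07:30–07:45, 08:00–08:30, 09:45–10:00.
Jamal ∩ Alice ∩ Sofia ∩ Vera: 07:30–07:45, 08:00–08:30, 09:45–10:00.
Windows ≥ 15 min: 07:30–07:45, 08:00–08:30, 09:45–10:00.
Earliest such window starts at 07:30.

07:30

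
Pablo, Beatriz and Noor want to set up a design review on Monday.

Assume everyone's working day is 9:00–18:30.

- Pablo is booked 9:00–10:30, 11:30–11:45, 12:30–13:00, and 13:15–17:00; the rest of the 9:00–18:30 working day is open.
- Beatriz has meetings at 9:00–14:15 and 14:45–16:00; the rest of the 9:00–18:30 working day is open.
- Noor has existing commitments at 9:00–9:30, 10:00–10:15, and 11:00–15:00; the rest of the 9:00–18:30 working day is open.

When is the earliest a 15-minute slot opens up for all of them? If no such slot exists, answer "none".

17:00

Pablo free within 09:00–18:30: 10:30–11:30, 11:45–12:30, 13:00–13:15, 17:00–18:30.
Beatriz free within 09:00–18:30: 14:15–14:45, 16:00–18:30.
Noor free within 09:00–18:30: 09:30–10:00, 10:15–11:00, 15:00–18:30.
Pablo ∩ Beatriz: 17:00–18:30.
Pablo ∩ Beatriz ∩ Noor: 17:00–18:30.
Windows ≥ 15 min: 17:00–18:30.
Earliest such window starts at 17:00.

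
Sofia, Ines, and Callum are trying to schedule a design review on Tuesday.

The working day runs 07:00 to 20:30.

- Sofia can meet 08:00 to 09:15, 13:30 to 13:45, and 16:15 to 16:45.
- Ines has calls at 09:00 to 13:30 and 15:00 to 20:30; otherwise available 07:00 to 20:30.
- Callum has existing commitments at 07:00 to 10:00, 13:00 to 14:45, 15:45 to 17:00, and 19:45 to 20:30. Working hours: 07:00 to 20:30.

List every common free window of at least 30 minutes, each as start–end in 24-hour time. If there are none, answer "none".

none

Ines free within 07:00–20:30: 07:00–09:00, 13:30–15:00.
Callum free within 07:00–20:30: 10:00–13:00, 14:45–15:45, 17:00–19:45.
Sofia ∩ Ines: 08:00–09:00, 13:30–13:45.
Sofia ∩ Ines ∩ Callum: (none).
Windows ≥ 30 min: (none).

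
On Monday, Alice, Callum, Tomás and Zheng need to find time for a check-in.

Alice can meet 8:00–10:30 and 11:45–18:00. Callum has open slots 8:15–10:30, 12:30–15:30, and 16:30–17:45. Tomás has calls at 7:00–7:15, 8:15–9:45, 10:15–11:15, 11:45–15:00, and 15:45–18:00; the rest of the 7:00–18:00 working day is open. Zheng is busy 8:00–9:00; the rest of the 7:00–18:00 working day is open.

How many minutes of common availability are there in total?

Tomás free within 07:00–18:00: 07:15–08:15, 09:45–10:15, 11:15–11:45, 15:00–15:45.
Zheng free within 07:00–18:00: 07:00–08:00, 09:00–18:00.
Alice ∩ Callum: 08:15–10:30, 12:30–15:30, 16:30–17:45.
Alice ∩ Callum ∩ Tomás: 09:45–10:15, 15:00–15:30.
Alice ∩ Callum ∩ Tomás ∩ Zheng: 09:45–10:15, 15:00–15:30.
Total common minutes: 30 + 30 = 60.

60 minutes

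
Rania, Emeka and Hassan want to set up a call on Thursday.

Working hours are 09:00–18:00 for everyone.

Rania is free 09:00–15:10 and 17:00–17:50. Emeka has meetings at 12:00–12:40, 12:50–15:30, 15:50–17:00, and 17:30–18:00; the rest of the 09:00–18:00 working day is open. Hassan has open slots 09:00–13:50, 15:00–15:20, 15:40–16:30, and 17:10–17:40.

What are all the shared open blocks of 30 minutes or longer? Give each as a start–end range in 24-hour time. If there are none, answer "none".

09:00–12:00

Emeka free within 09:00–18:00: 09:00–12:00, 12:40–12:50, 15:30–15:50, 17:00–17:30.
Rania ∩ Emeka: 09:00–12:00, 12:40–12:50, 17:00–17:30.
Rania ∩ Emeka ∩ Hassan: 09:00–12:00, 12:40–12:50, 17:10–17:30.
Windows ≥ 30 min: 09:00–12:00.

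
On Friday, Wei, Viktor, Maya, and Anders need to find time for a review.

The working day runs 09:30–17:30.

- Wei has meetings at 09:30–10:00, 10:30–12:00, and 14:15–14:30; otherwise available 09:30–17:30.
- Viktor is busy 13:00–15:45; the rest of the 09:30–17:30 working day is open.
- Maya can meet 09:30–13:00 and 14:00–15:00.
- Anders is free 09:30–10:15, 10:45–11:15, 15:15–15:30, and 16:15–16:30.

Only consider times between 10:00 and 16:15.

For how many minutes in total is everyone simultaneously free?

Wei free within 09:30–17:30: 10:00–10:30, 12:00–14:15, 14:30–17:30.
Viktor free within 09:30–17:30: 09:30–13:00, 15:45–17:30.
Wei ∩ Viktor: 10:00–10:30, 12:00–13:00, 15:45–17:30.
Wei ∩ Viktor ∩ Maya: 10:00–10:30, 12:00–13:00.
Wei ∩ Viktor ∩ Maya ∩ Anders: 10:00–10:15.
Restricted to 10:00–16:15: 10:00–10:15.
Total common minutes: 15.

15 minutes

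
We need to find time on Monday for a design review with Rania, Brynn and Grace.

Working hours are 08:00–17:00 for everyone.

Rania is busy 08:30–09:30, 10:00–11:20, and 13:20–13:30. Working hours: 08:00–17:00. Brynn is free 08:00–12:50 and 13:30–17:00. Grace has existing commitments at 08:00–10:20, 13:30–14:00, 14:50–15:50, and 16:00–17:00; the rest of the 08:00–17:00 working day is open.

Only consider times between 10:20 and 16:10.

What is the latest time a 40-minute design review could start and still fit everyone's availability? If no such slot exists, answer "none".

14:10

Rania free within 08:00–17:00: 08:00–08:30, 09:30–10:00, 11:20–13:20, 13:30–17:00.
Grace free within 08:00–17:00: 10:20–13:30, 14:00–14:50, 15:50–16:00.
Rania ∩ Brynn: 08:00–08:30, 09:30–10:00, 11:20–12:50, 13:30–17:00.
Rania ∩ Brynn ∩ Grace: 11:20–12:50, 14:00–14:50, 15:50–16:00.
Restricted to 10:20–16:10: 11:20–12:50, 14:00–14:50, 15:50–16:00.
Windows ≥ 40 min: 11:20–12:50, 14:00–14:50.
Latest start in the last window 14:00–14:50 is 14:50 − 40 min = 14:10.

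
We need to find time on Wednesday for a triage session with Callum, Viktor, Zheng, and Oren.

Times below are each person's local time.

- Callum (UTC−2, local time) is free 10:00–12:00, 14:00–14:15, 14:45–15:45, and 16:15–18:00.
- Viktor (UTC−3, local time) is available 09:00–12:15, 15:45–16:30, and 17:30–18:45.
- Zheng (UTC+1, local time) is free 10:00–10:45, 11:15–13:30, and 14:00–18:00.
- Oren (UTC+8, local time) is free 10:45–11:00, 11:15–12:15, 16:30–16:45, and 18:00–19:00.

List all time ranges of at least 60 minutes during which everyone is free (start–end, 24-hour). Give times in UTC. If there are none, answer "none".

none

Callum → UTC: 12:00–14:00, 16:00–16:15, 16:45–17:45, 18:15–20:00.
Viktor → UTC: 12:00–15:15, 18:45–19:30, 20:30–21:45.
Zheng → UTC: 09:00–09:45, 10:15–12:30, 13:00–17:00.
Oren → UTC: 02:45–03:00, 03:15–04:15, 08:30–08:45, 10:00–11:00.
Callum ∩ Viktor: 12:00–14:00, 18:45–19:30.
Callum ∩ Viktor ∩ Zheng: 12:00–12:30, 13:00–14:00.
Callum ∩ Viktor ∩ Zheng ∩ Oren: (none).
Windows ≥ 60 min: (none).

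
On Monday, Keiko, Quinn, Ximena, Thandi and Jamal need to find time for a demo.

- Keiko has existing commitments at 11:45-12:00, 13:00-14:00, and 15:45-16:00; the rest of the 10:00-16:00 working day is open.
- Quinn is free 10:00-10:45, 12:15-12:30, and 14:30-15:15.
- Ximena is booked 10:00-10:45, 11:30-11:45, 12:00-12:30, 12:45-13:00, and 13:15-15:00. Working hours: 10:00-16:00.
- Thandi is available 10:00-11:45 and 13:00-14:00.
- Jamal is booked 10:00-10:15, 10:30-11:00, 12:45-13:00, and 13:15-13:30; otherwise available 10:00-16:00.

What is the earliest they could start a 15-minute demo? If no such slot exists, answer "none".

none

Keiko free within 10:00–16:00: 10:00–11:45, 12:00–13:00, 14:00–15:45.
Ximena free within 10:00–16:00: 10:45–11:30, 11:45–12:00, 12:30–12:45, 13:00–13:15, 15:00–16:00.
Jamal free within 10:00–16:00: 10:15–10:30, 11:00–12:45, 13:00–13:15, 13:30–16:00.
Keiko ∩ Quinn: 10:00–10:45, 12:15–12:30, 14:30–15:15.
Keiko ∩ Quinn ∩ Ximena: 15:00–15:15.
Keiko ∩ Quinn ∩ Ximena ∩ Thandi: (none).
Keiko ∩ Quinn ∩ Ximena ∩ Thandi ∩ Jamal: (none).
Windows ≥ 15 min: (none).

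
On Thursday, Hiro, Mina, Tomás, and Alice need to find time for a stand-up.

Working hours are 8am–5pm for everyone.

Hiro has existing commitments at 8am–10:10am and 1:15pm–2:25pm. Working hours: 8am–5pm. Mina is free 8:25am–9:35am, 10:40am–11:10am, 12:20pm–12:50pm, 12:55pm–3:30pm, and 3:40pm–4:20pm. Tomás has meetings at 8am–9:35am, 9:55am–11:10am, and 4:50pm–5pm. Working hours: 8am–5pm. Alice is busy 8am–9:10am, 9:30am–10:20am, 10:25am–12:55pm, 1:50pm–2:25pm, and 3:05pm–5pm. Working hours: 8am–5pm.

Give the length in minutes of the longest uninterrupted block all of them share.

40 minutes

Hiro free within 08:00–17:00: 10:10–13:15, 14:25–17:00.
Tomás free within 08:00–17:00: 09:35–09:55, 11:10–16:50.
Alice free within 08:00–17:00: 09:10–09:30, 10:20–10:25, 12:55–13:50, 14:25–15:05.
Hiro ∩ Mina: 10:40–11:10, 12:20–12:50, 12:55–13:15, 14:25–15:30, 15:40–16:20.
Hiro ∩ Mina ∩ Tomás: 12:20–12:50, 12:55–13:15, 14:25–15:30, 15:40–16:20.
Hiro ∩ Mina ∩ Tomás ∩ Alice: 12:55–13:15, 14:25–15:05.
Common window lengths: 20, 40 min; longest is 40.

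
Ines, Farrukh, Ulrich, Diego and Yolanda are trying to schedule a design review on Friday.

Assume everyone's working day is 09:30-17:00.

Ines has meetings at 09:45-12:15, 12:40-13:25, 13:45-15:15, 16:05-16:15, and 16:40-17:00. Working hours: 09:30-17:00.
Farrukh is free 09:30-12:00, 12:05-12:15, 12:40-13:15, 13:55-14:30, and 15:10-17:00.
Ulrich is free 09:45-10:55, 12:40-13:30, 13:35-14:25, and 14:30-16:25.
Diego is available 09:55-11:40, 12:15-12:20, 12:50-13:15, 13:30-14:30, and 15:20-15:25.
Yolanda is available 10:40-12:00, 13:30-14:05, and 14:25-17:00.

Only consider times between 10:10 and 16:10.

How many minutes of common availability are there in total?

5 minutes

Ines free within 09:30–17:00: 09:30–09:45, 12:15–12:40, 13:25–13:45, 15:15–16:05, 16:15–16:40.
Ines ∩ Farrukh: 09:30–09:45, 15:15–16:05, 16:15–16:40.
Ines ∩ Farrukh ∩ Ulrich: 15:15–16:05, 16:15–16:25.
Ines ∩ Farrukh ∩ Ulrich ∩ Diego: 15:20–15:25.
Ines ∩ Farrukh ∩ Ulrich ∩ Diego ∩ Yolanda: 15:20–15:25.
Restricted to 10:10–16:10: 15:20–15:25.
Total common minutes: 5.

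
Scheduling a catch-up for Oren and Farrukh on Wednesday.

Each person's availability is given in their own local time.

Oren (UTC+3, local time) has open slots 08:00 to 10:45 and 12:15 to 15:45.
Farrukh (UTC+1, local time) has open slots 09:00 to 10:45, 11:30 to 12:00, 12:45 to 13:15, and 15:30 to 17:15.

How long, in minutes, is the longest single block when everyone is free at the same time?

30 minutes

Oren → UTC: 05:00–07:45, 09:15–12:45.
Farrukh → UTC: 08:00–09:45, 10:30–11:00, 11:45–12:15, 14:30–16:15.
Oren ∩ Farrukh: 09:15–09:45, 10:30–11:00, 11:45–12:15.
Common window lengths: 30, 30, 30 min; longest is 30.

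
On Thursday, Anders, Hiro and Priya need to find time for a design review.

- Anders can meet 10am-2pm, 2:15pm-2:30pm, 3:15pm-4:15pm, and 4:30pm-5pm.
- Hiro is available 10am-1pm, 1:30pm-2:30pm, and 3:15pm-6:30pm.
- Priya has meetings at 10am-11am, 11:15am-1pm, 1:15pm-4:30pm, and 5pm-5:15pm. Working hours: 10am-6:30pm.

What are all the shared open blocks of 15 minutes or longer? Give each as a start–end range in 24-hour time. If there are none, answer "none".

11:00–11:15, 16:30–17:00

Priya free within 10:00–18:30: 11:00–11:15, 13:00–13:15, 16:30–17:00, 17:15–18:30.
Anders ∩ Hiro: 10:00–13:00, 13:30–14:00, 14:15–14:30, 15:15–16:15, 16:30–17:00.
Anders ∩ Hiro ∩ Priya: 11:00–11:15, 16:30–17:00.
Windows ≥ 15 min: 11:00–11:15, 16:30–17:00.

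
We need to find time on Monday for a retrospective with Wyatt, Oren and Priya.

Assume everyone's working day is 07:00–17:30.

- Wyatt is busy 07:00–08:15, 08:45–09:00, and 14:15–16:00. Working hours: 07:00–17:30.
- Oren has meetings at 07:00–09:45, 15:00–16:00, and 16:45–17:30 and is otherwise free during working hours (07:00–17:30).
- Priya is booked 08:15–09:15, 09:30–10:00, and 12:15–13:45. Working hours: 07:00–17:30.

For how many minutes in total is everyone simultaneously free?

Wyatt free within 07:00–17:30: 08:15–08:45, 09:00–14:15, 16:00–17:30.
Oren free within 07:00–17:30: 09:45–15:00, 16:00–16:45.
Priya free within 07:00–17:30: 07:00–08:15, 09:15–09:30, 10:00–12:15, 13:45–17:30.
Wyatt ∩ Oren: 09:45–14:15, 16:00–16:45.
Wyatt ∩ Oren ∩ Priya: 10:00–12:15, 13:45–14:15, 16:00–16:45.
Total common minutes: 135 + 30 + 45 = 210.

210 minutes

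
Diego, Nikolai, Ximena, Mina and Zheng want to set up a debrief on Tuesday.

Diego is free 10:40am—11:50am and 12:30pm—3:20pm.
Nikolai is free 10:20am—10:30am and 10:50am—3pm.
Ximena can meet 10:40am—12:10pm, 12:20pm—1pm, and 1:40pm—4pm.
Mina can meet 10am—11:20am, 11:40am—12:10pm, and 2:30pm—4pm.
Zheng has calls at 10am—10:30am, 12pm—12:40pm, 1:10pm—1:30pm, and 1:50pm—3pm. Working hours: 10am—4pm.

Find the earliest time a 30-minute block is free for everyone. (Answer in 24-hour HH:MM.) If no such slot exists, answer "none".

10:50

Zheng free within 10:00–16:00: 10:30–12:00, 12:40–13:10, 13:30–13:50, 15:00–16:00.
Diego ∩ Nikolai: 10:50–11:50, 12:30–15:00.
Diego ∩ Nikolai ∩ Ximena: 10:50–11:50, 12:30–13:00, 13:40–15:00.
Diego ∩ Nikolai ∩ Ximena ∩ Mina: 10:50–11:20, 11:40–11:50, 14:30–15:00.
Diego ∩ Nikolai ∩ Ximena ∩ Mina ∩ Zheng: 10:50–11:20, 11:40–11:50.
Windows ≥ 30 min: 10:50–11:20.
Earliest such window starts at 10:50.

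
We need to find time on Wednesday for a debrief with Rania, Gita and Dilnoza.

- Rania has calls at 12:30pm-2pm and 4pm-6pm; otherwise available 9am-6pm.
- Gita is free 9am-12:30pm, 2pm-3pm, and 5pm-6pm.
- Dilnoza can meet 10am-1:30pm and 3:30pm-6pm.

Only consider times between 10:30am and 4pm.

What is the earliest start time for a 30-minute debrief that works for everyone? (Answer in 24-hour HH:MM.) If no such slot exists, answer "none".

Rania free within 09:00–18:00: 09:00–12:30, 14:00–16:00.
Rania ∩ Gita: 09:00–12:30, 14:00–15:00.
Rania ∩ Gita ∩ Dilnoza: 10:00–12:30.
Restricted to 10:30–16:00: 10:30–12:30.
Windows ≥ 30 min: 10:30–12:30.
Earliest such window starts at 10:30.

10:30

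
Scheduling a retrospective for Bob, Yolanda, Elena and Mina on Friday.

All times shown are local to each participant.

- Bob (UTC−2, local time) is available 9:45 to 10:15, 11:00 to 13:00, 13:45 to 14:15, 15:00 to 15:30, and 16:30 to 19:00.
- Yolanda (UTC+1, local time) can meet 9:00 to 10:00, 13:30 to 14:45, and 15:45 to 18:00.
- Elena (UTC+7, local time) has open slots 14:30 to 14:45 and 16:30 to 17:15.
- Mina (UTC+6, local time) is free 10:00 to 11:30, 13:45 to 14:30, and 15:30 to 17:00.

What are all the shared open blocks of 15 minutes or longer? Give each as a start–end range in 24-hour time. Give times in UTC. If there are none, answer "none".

none

Bob → UTC: 11:45–12:15, 13:00–15:00, 15:45–16:15, 17:00–17:30, 18:30–21:00.
Yolanda → UTC: 08:00–09:00, 12:30–13:45, 14:45–17:00.
Elena → UTC: 07:30–07:45, 09:30–10:15.
Mina → UTC: 04:00–05:30, 07:45–08:30, 09:30–11:00.
Bob ∩ Yolanda: 13:00–13:45, 14:45–15:00, 15:45–16:15.
Bob ∩ Yolanda ∩ Elena: (none).
Bob ∩ Yolanda ∩ Elena ∩ Mina: (none).
Windows ≥ 15 min: (none).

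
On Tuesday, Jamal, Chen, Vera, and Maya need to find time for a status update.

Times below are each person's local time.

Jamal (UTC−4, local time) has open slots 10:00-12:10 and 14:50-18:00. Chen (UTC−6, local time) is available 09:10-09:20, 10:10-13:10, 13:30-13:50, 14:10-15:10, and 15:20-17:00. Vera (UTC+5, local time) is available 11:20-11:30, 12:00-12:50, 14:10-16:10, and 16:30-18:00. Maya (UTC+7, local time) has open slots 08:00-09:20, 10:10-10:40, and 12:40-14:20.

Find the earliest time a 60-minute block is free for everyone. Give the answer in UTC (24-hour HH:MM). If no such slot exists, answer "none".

none

Jamal → UTC: 14:00–16:10, 18:50–22:00.
Chen → UTC: 15:10–15:20, 16:10–19:10, 19:30–19:50, 20:10–21:10, 21:20–23:00.
Vera → UTC: 06:20–06:30, 07:00–07:50, 09:10–11:10, 11:30–13:00.
Maya → UTC: 01:00–02:20, 03:10–03:40, 05:40–07:20.
Jamal ∩ Chen: 15:10–15:20, 18:50–19:10, 19:30–19:50, 20:10–21:10, 21:20–22:00.
Jamal ∩ Chen ∩ Vera: (none).
Jamal ∩ Chen ∩ Vera ∩ Maya: (none).
Windows ≥ 60 min: (none).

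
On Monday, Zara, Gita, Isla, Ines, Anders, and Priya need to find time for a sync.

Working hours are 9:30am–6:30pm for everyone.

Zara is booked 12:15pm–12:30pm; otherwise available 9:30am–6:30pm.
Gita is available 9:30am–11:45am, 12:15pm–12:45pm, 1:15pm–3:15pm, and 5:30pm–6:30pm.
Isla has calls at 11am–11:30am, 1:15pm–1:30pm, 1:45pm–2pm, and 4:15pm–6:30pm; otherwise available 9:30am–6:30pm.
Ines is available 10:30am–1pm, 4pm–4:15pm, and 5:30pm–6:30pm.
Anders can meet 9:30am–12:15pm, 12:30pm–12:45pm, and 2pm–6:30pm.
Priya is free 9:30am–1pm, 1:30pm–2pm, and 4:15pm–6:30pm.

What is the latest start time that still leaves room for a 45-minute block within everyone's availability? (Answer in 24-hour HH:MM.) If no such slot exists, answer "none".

Zara free within 09:30–18:30: 09:30–12:15, 12:30–18:30.
Isla free within 09:30–18:30: 09:30–11:00, 11:30–13:15, 13:30–13:45, 14:00–16:15.
Zara ∩ Gita: 09:30–11:45, 12:30–12:45, 13:15–15:15, 17:30–18:30.
Zara ∩ Gita ∩ Isla: 09:30–11:00, 11:30–11:45, 12:30–12:45, 13:30–13:45, 14:00–15:15.
Zara ∩ Gita ∩ Isla ∩ Ines: 10:30–11:00, 11:30–11:45, 12:30–12:45.
Zara ∩ Gita ∩ Isla ∩ Ines ∩ Anders: 10:30–11:00, 11:30–11:45, 12:30–12:45.
Zara ∩ Gita ∩ Isla ∩ Ines ∩ Anders ∩ Priya: 10:30–11:00, 11:30–11:45, 12:30–12:45.
Windows ≥ 45 min: (none).

none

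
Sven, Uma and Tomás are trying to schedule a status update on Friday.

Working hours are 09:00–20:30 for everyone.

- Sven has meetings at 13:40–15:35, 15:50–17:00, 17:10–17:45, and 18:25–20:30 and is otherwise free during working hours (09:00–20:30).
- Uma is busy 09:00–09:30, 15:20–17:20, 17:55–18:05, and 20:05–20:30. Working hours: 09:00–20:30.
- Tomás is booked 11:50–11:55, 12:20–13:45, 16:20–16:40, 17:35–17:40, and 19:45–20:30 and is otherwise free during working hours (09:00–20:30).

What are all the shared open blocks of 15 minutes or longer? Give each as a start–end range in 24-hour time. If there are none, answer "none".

09:30–11:50, 11:55–12:20, 18:05–18:25

Sven free within 09:00–20:30: 09:00–13:40, 15:35–15:50, 17:00–17:10, 17:45–18:25.
Uma free within 09:00–20:30: 09:30–15:20, 17:20–17:55, 18:05–20:05.
Tomás free within 09:00–20:30: 09:00–11:50, 11:55–12:20, 13:45–16:20, 16:40–17:35, 17:40–19:45.
Sven ∩ Uma: 09:30–13:40, 17:45–17:55, 18:05–18:25.
Sven ∩ Uma ∩ Tomás: 09:30–11:50, 11:55–12:20, 17:45–17:55, 18:05–18:25.
Windows ≥ 15 min: 09:30–11:50, 11:55–12:20, 18:05–18:25.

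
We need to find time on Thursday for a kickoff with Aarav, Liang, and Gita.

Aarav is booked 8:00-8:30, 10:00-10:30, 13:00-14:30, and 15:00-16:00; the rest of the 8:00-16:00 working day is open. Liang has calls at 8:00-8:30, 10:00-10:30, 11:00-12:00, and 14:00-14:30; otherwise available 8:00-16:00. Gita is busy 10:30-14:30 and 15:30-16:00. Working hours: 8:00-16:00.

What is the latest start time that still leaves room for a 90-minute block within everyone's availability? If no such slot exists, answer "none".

Aarav free within 08:00–16:00: 08:30–10:00, 10:30–13:00, 14:30–15:00.
Liang free within 08:00–16:00: 08:30–10:00, 10:30–11:00, 12:00–14:00, 14:30–16:00.
Gita free within 08:00–16:00: 08:00–10:30, 14:30–15:30.
Aarav ∩ Liang: 08:30–10:00, 10:30–11:00, 12:00–13:00, 14:30–15:00.
Aarav ∩ Liang ∩ Gita: 08:30–10:00, 14:30–15:00.
Windows ≥ 90 min: 08:30–10:00.
Latest start in the last window 08:30–10:00 is 10:00 − 90 min = 08:30.

08:30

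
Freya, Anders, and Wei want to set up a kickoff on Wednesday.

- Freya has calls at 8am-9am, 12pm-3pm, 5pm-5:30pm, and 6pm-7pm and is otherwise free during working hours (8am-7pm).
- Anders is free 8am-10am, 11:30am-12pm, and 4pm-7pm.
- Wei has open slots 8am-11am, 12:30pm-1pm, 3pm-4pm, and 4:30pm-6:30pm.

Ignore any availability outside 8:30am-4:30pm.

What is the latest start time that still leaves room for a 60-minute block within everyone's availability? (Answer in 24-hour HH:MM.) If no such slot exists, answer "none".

Freya free within 08:00–19:00: 09:00–12:00, 15:00–17:00, 17:30–18:00.
Freya ∩ Anders: 09:00–10:00, 11:30–12:00, 16:00–17:00, 17:30–18:00.
Freya ∩ Anders ∩ Wei: 09:00–10:00, 16:30–17:00, 17:30–18:00.
Restricted to 08:30–16:30: 09:00–10:00.
Windows ≥ 60 min: 09:00–10:00.
Latest start in the last window 09:00–10:00 is 10:00 − 60 min = 09:00.

09:00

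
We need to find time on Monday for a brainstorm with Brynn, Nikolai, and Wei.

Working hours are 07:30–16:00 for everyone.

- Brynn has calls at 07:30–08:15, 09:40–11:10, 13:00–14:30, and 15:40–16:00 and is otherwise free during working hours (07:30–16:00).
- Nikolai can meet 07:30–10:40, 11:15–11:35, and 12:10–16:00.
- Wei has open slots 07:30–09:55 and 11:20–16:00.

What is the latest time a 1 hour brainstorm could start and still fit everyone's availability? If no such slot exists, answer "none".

Brynn free within 07:30–16:00: 08:15–09:40, 11:10–13:00, 14:30–15:40.
Brynn ∩ Nikolai: 08:15–09:40, 11:15–11:35, 12:10–13:00, 14:30–15:40.
Brynn ∩ Nikolai ∩ Wei: 08:15–09:40, 11:20–11:35, 12:10–13:00, 14:30–15:40.
Windows ≥ 60 min: 08:15–09:40, 14:30–15:40.
Latest start in the last window 14:30–15:40 is 15:40 − 60 min = 14:40.

14:40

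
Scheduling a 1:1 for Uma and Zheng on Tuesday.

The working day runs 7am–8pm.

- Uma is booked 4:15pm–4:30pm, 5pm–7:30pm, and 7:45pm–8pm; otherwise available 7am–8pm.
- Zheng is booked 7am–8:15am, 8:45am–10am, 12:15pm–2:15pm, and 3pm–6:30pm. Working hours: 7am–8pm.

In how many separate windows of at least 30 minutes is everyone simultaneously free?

3

Uma free within 07:00–20:00: 07:00–16:15, 16:30–17:00, 19:30–19:45.
Zheng free within 07:00–20:00: 08:15–08:45, 10:00–12:15, 14:15–15:00, 18:30–20:00.
Uma ∩ Zheng: 08:15–08:45, 10:00–12:15, 14:15–15:00, 19:30–19:45.
Windows ≥ 30 min: 08:15–08:45, 10:00–12:15, 14:15–15:00.
That's 3 windows.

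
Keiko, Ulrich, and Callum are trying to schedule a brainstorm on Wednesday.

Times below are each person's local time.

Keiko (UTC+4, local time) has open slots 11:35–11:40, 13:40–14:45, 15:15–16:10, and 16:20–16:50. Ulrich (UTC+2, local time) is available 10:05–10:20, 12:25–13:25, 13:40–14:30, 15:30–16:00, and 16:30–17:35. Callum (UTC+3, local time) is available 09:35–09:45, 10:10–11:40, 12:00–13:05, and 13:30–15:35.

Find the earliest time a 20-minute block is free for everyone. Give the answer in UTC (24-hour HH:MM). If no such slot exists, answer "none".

Keiko → UTC: 07:35–07:40, 09:40–10:45, 11:15–12:10, 12:20–12:50.
Ulrich → UTC: 08:05–08:20, 10:25–11:25, 11:40–12:30, 13:30–14:00, 14:30–15:35.
Callum → UTC: 06:35–06:45, 07:10–08:40, 09:00–10:05, 10:30–12:35.
Keiko ∩ Ulrich: 10:25–10:45, 11:15–11:25, 11:40–12:10, 12:20–12:30.
Keiko ∩ Ulrich ∩ Callum: 10:30–10:45, 11:15–11:25, 11:40–12:10, 12:20–12:30.
Windows ≥ 20 min: 11:40–12:10.
Earliest such window starts at 11:40.

11:40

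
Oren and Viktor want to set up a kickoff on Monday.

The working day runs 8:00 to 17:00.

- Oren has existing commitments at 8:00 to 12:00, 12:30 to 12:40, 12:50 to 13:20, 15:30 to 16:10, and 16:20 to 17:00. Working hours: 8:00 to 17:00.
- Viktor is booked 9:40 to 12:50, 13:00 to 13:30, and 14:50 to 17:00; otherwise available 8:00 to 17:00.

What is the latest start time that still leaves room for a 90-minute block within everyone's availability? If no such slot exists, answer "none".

none

Oren free within 08:00–17:00: 12:00–12:30, 12:40–12:50, 13:20–15:30, 16:10–16:20.
Viktor free within 08:00–17:00: 08:00–09:40, 12:50–13:00, 13:30–14:50.
Oren ∩ Viktor: 13:30–14:50.
Windows ≥ 90 min: (none).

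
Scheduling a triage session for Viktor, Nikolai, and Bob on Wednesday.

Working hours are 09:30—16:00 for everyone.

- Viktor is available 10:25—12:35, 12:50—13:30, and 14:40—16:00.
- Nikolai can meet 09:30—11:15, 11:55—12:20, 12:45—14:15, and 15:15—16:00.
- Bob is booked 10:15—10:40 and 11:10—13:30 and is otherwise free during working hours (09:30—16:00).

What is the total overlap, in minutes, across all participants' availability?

75 minutes

Bob free within 09:30–16:00: 09:30–10:15, 10:40–11:10, 13:30–16:00.
Viktor ∩ Nikolai: 10:25–11:15, 11:55–12:20, 12:50–13:30, 15:15–16:00.
Viktor ∩ Nikolai ∩ Bob: 10:40–11:10, 15:15–16:00.
Total common minutes: 30 + 45 = 75.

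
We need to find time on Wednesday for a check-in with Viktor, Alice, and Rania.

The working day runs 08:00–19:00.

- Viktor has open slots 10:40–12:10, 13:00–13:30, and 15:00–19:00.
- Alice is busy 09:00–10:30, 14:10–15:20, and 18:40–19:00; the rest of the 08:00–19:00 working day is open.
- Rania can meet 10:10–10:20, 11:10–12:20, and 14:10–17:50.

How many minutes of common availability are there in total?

210 minutes

Alice free within 08:00–19:00: 08:00–09:00, 10:30–14:10, 15:20–18:40.
Viktor ∩ Alice: 10:40–12:10, 13:00–13:30, 15:20–18:40.
Viktor ∩ Alice ∩ Rania: 11:10–12:10, 15:20–17:50.
Total common minutes: 60 + 150 = 210.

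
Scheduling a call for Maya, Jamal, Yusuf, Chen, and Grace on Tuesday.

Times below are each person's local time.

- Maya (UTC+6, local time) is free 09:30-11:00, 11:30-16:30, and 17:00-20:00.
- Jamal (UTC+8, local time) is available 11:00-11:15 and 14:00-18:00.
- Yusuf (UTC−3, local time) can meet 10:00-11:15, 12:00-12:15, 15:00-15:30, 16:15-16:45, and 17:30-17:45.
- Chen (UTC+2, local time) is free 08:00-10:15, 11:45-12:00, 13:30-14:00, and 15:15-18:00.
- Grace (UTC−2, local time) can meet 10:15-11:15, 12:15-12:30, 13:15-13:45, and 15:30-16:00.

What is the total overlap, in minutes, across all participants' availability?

Maya → UTC: 03:30–05:00, 05:30–10:30, 11:00–14:00.
Jamal → UTC: 03:00–03:15, 06:00–10:00.
Yusuf → UTC: 13:00–14:15, 15:00–15:15, 18:00–18:30, 19:15–19:45, 20:30–20:45.
Chen → UTC: 06:00–08:15, 09:45–10:00, 11:30–12:00, 13:15–16:00.
Grace → UTC: 12:15–13:15, 14:15–14:30, 15:15–15:45, 17:30–18:00.
Maya ∩ Jamal: 06:00–10:00.
Maya ∩ Jamal ∩ Yusuf: (none).
Maya ∩ Jamal ∩ Yusuf ∩ Chen: (none).
Maya ∩ Jamal ∩ Yusuf ∩ Chen ∩ Grace: (none).
Total common minutes: 0.

0 minutes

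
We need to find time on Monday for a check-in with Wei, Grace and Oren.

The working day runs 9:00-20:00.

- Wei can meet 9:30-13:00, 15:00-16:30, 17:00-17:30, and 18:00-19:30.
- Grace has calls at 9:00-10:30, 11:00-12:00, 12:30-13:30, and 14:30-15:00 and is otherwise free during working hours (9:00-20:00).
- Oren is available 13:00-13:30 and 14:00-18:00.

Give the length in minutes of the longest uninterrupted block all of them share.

Grace free within 09:00–20:00: 10:30–11:00, 12:00–12:30, 13:30–14:30, 15:00–20:00.
Wei ∩ Grace: 10:30–11:00, 12:00–12:30, 15:00–16:30, 17:00–17:30, 18:00–19:30.
Wei ∩ Grace ∩ Oren: 15:00–16:30, 17:00–17:30.
Common window lengths: 90, 30 min; longest is 90.

90 minutes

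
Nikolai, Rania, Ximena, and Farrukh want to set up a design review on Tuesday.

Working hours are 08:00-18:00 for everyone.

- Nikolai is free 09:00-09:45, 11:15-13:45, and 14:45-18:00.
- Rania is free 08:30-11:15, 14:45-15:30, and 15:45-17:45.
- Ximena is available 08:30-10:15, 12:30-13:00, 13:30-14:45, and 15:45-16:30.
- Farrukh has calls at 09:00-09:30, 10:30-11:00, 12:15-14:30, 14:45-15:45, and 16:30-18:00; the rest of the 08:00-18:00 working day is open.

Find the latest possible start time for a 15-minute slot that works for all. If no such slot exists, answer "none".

16:15

Farrukh free within 08:00–18:00: 08:00–09:00, 09:30–10:30, 11:00–12:15, 14:30–14:45, 15:45–16:30.
Nikolai ∩ Rania: 09:00–09:45, 14:45–15:30, 15:45–17:45.
Nikolai ∩ Rania ∩ Ximena: 09:00–09:45, 15:45–16:30.
Nikolai ∩ Rania ∩ Ximena ∩ Farrukh: 09:30–09:45, 15:45–16:30.
Windows ≥ 15 min: 09:30–09:45, 15:45–16:30.
Latest start in the last window 15:45–16:30 is 16:30 − 15 min = 16:15.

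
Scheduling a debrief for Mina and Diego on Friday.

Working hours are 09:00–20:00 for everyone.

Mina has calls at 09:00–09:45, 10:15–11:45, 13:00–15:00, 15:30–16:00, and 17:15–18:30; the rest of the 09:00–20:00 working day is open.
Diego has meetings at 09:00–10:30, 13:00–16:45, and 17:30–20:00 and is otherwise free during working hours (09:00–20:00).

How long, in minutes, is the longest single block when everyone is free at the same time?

75 minutes

Mina free within 09:00–20:00: 09:45–10:15, 11:45–13:00, 15:00–15:30, 16:00–17:15, 18:30–20:00.
Diego free within 09:00–20:00: 10:30–13:00, 16:45–17:30.
Mina ∩ Diego: 11:45–13:00, 16:45–17:15.
Common window lengths: 75, 30 min; longest is 75.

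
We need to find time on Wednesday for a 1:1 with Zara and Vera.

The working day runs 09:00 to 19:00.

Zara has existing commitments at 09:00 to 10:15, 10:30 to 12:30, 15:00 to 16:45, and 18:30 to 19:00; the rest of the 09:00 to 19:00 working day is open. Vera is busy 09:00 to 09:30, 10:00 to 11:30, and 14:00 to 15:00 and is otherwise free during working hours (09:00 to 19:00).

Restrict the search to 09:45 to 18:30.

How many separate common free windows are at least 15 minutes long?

Zara free within 09:00–19:00: 10:15–10:30, 12:30–15:00, 16:45–18:30.
Vera free within 09:00–19:00: 09:30–10:00, 11:30–14:00, 15:00–19:00.
Zara ∩ Vera: 12:30–14:00, 16:45–18:30.
Restricted to 09:45–18:30: 12:30–14:00, 16:45–18:30.
Windows ≥ 15 min: 12:30–14:00, 16:45–18:30.
That's 2 windows.

2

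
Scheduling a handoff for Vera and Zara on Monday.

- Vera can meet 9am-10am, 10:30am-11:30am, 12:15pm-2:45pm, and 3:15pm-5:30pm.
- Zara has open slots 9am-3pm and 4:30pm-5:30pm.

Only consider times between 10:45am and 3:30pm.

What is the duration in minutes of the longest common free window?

150 minutes

Vera ∩ Zara: 09:00–10:00, 10:30–11:30, 12:15–14:45, 16:30–17:30.
Restricted to 10:45–15:30: 10:45–11:30, 12:15–14:45.
Common window lengths: 45, 150 min; longest is 150.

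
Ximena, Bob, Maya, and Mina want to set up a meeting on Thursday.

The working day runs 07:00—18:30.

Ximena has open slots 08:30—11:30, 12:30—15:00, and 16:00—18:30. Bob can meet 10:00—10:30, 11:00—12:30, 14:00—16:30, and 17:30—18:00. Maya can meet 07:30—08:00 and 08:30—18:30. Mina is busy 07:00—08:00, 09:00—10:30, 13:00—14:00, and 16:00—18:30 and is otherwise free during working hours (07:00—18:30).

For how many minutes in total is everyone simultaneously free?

90 minutes

Mina free within 07:00–18:30: 08:00–09:00, 10:30–13:00, 14:00–16:00.
Ximena ∩ Bob: 10:00–10:30, 11:00–11:30, 14:00–15:00, 16:00–16:30, 17:30–18:00.
Ximena ∩ Bob ∩ Maya: 10:00–10:30, 11:00–11:30, 14:00–15:00, 16:00–16:30, 17:30–18:00.
Ximena ∩ Bob ∩ Maya ∩ Mina: 11:00–11:30, 14:00–15:00.
Total common minutes: 30 + 60 = 90.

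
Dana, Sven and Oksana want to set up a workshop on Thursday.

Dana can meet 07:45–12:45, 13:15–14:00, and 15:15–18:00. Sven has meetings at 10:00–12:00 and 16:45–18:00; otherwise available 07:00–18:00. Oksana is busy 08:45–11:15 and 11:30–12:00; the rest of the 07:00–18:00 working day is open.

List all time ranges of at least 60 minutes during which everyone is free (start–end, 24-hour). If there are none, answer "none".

Sven free within 07:00–18:00: 07:00–10:00, 12:00–16:45.
Oksana free within 07:00–18:00: 07:00–08:45, 11:15–11:30, 12:00–18:00.
Dana ∩ Sven: 07:45–10:00, 12:00–12:45, 13:15–14:00, 15:15–16:45.
Dana ∩ Sven ∩ Oksana: 07:45–08:45, 12:00–12:45, 13:15–14:00, 15:15–16:45.
Windows ≥ 60 min: 07:45–08:45, 15:15–16:45.

07:45–08:45, 15:15–16:45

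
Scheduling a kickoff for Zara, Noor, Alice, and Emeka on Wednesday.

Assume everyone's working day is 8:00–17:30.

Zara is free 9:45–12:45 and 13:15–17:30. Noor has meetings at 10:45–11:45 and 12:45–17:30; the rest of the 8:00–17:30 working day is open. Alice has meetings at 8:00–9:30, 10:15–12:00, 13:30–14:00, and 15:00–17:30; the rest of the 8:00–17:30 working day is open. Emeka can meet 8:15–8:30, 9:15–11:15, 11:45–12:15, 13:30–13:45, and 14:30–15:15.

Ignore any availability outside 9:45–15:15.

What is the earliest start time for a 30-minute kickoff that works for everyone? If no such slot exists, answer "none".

09:45

Noor free within 08:00–17:30: 08:00–10:45, 11:45–12:45.
Alice free within 08:00–17:30: 09:30–10:15, 12:00–13:30, 14:00–15:00.
Zara ∩ Noor: 09:45–10:45, 11:45–12:45.
Zara ∩ Noor ∩ Alice: 09:45–10:15, 12:00–12:45.
Zara ∩ Noor ∩ Alice ∩ Emeka: 09:45–10:15, 12:00–12:15.
Restricted to 09:45–15:15: 09:45–10:15, 12:00–12:15.
Windows ≥ 30 min: 09:45–10:15.
Earliest such window starts at 09:45.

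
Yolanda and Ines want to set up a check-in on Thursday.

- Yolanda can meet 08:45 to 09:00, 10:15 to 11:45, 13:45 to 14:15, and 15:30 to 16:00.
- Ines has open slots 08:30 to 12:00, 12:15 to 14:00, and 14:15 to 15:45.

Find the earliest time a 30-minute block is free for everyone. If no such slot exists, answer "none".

Yolanda ∩ Ines: 08:45–09:00, 10:15–11:45, 13:45–14:00, 15:30–15:45.
Windows ≥ 30 min: 10:15–11:45.
Earliest such window starts at 10:15.

10:15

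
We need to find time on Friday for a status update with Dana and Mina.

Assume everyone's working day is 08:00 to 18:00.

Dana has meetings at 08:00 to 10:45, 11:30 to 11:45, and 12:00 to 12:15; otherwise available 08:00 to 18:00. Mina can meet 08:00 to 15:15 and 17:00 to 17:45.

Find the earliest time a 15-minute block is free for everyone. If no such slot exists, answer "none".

Dana free within 08:00–18:00: 10:45–11:30, 11:45–12:00, 12:15–18:00.
Dana ∩ Mina: 10:45–11:30, 11:45–12:00, 12:15–15:15, 17:00–17:45.
Windows ≥ 15 min: 10:45–11:30, 11:45–12:00, 12:15–15:15, 17:00–17:45.
Earliest such window starts at 10:45.

10:45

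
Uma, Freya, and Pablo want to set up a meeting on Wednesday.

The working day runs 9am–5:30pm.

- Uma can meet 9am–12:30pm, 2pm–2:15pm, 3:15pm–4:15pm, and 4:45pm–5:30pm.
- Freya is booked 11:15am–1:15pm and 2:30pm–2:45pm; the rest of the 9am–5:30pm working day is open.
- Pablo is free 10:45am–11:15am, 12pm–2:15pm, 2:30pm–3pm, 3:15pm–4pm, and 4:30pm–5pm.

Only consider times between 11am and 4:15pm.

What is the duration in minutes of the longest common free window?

45 minutes

Freya free within 09:00–17:30: 09:00–11:15, 13:15–14:30, 14:45–17:30.
Uma ∩ Freya: 09:00–11:15, 14:00–14:15, 15:15–16:15, 16:45–17:30.
Uma ∩ Freya ∩ Pablo: 10:45–11:15, 14:00–14:15, 15:15–16:00, 16:45–17:00.
Restricted to 11:00–16:15: 11:00–11:15, 14:00–14:15, 15:15–16:00.
Common window lengths: 15, 15, 45 min; longest is 45.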